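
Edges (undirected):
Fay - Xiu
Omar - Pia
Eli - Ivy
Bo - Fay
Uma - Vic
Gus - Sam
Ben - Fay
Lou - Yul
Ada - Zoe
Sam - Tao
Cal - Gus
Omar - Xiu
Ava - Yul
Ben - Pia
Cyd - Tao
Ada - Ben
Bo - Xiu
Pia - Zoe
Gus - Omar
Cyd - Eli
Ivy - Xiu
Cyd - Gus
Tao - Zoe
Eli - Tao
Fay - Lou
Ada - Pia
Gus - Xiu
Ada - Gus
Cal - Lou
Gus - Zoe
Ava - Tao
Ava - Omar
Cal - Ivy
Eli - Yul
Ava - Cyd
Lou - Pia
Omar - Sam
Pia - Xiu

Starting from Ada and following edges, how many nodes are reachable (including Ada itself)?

18

BFS from Ada visits: Ada, Zoe, Pia, Gus, Ben, Tao, Xiu, Omar, Lou, Sam, Cyd, Cal, Fay, Eli, Ava, Ivy, Bo, Yul
Reachable nodes: 18 of 20 total.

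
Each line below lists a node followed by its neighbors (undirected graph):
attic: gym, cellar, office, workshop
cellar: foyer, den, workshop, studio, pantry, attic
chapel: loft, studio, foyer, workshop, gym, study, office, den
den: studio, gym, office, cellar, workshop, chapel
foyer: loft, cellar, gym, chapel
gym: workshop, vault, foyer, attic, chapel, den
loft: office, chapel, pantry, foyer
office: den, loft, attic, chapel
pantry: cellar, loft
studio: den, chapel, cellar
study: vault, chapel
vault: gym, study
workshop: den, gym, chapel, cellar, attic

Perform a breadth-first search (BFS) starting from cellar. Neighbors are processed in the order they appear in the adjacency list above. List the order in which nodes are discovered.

cellar foyer den workshop studio pantry attic loft gym chapel office vault study

Visit cellar; enqueue foyer, den, workshop, studio, pantry, attic → queue [foyer, den, workshop, studio, pantry, attic]
Visit foyer; enqueue loft, gym, chapel → queue [den, workshop, studio, pantry, attic, loft, gym, chapel]
Visit den; enqueue office → queue [workshop, studio, pantry, attic, loft, gym, chapel, office]
Visit workshop → queue [studio, pantry, attic, loft, gym, chapel, office]
Visit studio → queue [pantry, attic, loft, gym, chapel, office]
Visit pantry → queue [attic, loft, gym, chapel, office]
Visit attic → queue [loft, gym, chapel, office]
Visit loft → queue [gym, chapel, office]
Visit gym; enqueue vault → queue [chapel, office, vault]
Visit chapel; enqueue study → queue [office, vault, study]
Visit office → queue [vault, study]
Visit vault → queue [study]
Visit study → queue []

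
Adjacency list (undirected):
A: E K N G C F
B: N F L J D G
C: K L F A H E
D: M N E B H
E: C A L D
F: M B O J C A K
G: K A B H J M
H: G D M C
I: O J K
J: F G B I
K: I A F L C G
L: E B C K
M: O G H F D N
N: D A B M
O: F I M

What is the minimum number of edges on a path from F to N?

2

Level 0: F
Level 1: A, B, C, J, K, M, O
Level 2: D, E, G, H, I, L, N
N first appears at level 2.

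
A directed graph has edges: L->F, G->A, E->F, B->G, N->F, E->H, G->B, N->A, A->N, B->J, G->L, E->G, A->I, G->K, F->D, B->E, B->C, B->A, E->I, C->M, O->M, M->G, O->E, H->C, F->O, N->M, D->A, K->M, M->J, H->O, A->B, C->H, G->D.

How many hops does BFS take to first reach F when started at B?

2

Level 0: B
Level 1: A, C, E, G, J
Level 2: D, F, H, I, K, L, M, N
Level 3: O
F first appears at level 2.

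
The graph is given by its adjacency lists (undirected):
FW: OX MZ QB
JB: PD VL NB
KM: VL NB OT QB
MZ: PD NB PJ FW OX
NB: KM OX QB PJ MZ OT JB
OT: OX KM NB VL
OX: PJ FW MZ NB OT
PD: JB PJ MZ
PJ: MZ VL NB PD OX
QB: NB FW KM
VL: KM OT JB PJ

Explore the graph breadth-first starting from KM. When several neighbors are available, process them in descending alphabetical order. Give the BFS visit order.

Visit KM; enqueue VL, QB, OT, NB → queue [VL, QB, OT, NB]
Visit VL; enqueue PJ, JB → queue [QB, OT, NB, PJ, JB]
Visit QB; enqueue FW → queue [OT, NB, PJ, JB, FW]
Visit OT; enqueue OX → queue [NB, PJ, JB, FW, OX]
Visit NB; enqueue MZ → queue [PJ, JB, FW, OX, MZ]
Visit PJ; enqueue PD → queue [JB, FW, OX, MZ, PD]
Visit JB → queue [FW, OX, MZ, PD]
Visit FW → queue [OX, MZ, PD]
Visit OX → queue [MZ, PD]
Visit MZ → queue [PD]
Visit PD → queue []

KM, VL, QB, OT, NB, PJ, JB, FW, OX, MZ, PD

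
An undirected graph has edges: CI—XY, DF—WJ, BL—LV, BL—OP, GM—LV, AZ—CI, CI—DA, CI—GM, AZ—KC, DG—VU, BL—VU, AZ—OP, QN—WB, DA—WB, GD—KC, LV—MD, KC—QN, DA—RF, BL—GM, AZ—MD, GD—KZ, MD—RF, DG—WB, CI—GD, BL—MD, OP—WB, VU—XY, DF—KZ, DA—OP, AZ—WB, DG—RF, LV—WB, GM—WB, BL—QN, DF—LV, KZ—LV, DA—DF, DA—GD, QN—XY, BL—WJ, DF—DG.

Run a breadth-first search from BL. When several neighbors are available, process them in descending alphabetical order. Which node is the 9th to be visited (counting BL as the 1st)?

Visit BL; enqueue WJ, VU, QN, OP, MD, LV, GM → queue [WJ, VU, QN, OP, MD, LV, GM]
Visit WJ; enqueue DF → queue [VU, QN, OP, MD, LV, GM, DF]
Visit VU; enqueue XY, DG → queue [QN, OP, MD, LV, GM, DF, XY, DG]
Visit QN; enqueue WB, KC → queue [OP, MD, LV, GM, DF, XY, DG, WB, KC]
Visit OP; enqueue DA, AZ → queue [MD, LV, GM, DF, XY, DG, WB, KC, DA, AZ]
Visit MD; enqueue RF → queue [LV, GM, DF, XY, DG, WB, KC, DA, AZ, RF]
Visit LV; enqueue KZ → queue [GM, DF, XY, DG, WB, KC, DA, AZ, RF, KZ]
Visit GM; enqueue CI → queue [DF, XY, DG, WB, KC, DA, AZ, RF, KZ, CI]
Visit DF → queue [XY, DG, WB, KC, DA, AZ, RF, KZ, CI]
Visit XY → queue [DG, WB, KC, DA, AZ, RF, KZ, CI]
Visit DG → queue [WB, KC, DA, AZ, RF, KZ, CI]
Visit WB → queue [KC, DA, AZ, RF, KZ, CI]
Visit KC; enqueue GD → queue [DA, AZ, RF, KZ, CI, GD]
Visit DA → queue [AZ, RF, KZ, CI, GD]
Visit AZ → queue [RF, KZ, CI, GD]
Visit RF → queue [KZ, CI, GD]
Visit KZ → queue [CI, GD]
Visit CI → queue [GD]
Visit GD → queue []

Visit order: BL, WJ, VU, QN, OP, MD, LV, GM, DF, XY, DG, WB, KC, DA, AZ, RF, KZ, CI, GD

DF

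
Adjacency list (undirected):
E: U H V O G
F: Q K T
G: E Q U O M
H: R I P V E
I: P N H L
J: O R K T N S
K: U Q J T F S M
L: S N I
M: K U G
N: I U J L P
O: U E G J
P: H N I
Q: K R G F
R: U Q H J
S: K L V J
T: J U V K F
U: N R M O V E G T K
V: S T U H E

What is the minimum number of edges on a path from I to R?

Level 0: I
Level 1: H, L, N, P
Level 2: E, J, R, S, U, V
Level 3: G, K, M, O, Q, T
Level 4: F
R first appears at level 2.

2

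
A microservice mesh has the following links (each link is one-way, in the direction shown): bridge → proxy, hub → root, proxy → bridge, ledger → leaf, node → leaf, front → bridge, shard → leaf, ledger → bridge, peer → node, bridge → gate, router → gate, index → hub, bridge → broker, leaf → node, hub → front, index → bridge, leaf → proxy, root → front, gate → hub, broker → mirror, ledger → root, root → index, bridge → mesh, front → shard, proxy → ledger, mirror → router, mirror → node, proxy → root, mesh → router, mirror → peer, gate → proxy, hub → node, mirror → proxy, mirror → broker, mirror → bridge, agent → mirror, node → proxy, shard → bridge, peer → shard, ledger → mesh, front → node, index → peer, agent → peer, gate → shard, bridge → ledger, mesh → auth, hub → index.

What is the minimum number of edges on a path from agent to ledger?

3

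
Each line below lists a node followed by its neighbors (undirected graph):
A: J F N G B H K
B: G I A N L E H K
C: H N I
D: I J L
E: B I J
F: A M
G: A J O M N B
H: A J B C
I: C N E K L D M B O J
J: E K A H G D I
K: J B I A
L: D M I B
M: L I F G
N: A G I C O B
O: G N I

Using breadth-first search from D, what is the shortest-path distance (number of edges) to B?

2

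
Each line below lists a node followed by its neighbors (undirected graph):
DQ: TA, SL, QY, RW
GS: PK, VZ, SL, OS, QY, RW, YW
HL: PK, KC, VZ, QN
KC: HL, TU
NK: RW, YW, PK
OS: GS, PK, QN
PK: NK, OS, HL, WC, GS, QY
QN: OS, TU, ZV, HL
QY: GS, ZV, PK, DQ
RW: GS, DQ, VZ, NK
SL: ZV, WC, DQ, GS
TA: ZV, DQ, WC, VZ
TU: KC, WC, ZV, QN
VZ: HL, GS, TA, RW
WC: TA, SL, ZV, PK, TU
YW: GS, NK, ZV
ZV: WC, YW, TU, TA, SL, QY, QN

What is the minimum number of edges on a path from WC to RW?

Level 0: WC
Level 1: PK, SL, TA, TU, ZV
Level 2: DQ, GS, HL, KC, NK, OS, QN, QY, VZ, YW
Level 3: RW
RW first appears at level 3.

3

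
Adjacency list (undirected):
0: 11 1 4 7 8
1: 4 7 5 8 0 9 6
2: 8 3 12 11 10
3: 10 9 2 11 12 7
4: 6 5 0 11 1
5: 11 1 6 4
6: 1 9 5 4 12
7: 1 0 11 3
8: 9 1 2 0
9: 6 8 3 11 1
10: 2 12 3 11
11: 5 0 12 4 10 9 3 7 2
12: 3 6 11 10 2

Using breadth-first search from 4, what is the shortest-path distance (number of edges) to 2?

2

Level 0: 4
Level 1: 0, 1, 5, 6, 11
Level 2: 2, 3, 7, 8, 9, 10, 12
2 first appears at level 2.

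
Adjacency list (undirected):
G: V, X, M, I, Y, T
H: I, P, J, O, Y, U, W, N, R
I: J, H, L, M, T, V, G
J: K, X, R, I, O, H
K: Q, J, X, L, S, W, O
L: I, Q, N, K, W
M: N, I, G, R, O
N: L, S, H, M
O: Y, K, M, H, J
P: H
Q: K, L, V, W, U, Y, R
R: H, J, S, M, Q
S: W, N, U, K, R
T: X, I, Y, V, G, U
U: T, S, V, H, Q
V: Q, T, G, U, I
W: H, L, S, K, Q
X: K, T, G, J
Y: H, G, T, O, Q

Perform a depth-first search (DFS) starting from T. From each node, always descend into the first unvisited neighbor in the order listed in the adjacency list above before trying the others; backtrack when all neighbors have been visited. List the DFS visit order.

Visit T
T → X
X → K
K → Q
Q → L
L → I
I → J
J → R
R → H
H → P
H → O
O → Y
Y → G
G → V
V → U
U → S
S → W
S → N
N → M

T → X → K → Q → L → I → J → R → H → P → O → Y → G → V → U → S → W → N → M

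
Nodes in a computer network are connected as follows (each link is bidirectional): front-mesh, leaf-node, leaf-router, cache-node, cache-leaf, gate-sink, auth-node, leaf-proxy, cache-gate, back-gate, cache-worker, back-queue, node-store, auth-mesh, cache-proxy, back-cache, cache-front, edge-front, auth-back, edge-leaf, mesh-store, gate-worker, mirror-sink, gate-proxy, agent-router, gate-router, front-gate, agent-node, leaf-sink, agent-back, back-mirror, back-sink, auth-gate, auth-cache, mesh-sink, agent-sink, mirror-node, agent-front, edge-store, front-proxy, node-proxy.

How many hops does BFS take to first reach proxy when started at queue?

Level 0: queue
Level 1: back
Level 2: agent, auth, cache, gate, mirror, sink
Level 3: front, leaf, mesh, node, proxy, router, worker
Level 4: edge, store
proxy first appears at level 3.

3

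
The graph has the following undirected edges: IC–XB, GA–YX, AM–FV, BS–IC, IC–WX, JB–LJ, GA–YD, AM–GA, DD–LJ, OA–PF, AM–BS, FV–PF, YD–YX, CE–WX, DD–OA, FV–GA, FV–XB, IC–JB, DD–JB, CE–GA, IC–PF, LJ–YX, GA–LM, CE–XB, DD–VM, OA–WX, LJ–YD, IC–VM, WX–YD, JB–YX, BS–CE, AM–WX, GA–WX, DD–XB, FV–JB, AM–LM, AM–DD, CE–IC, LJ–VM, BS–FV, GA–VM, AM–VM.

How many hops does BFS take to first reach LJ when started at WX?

Level 0: WX
Level 1: AM, CE, GA, IC, OA, YD
Level 2: BS, DD, FV, JB, LJ, LM, PF, VM, XB, YX
LJ first appears at level 2.

2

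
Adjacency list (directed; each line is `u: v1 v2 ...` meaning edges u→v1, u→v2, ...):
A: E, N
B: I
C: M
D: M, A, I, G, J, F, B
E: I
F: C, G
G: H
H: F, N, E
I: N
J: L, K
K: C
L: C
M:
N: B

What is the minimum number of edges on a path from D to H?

2

Level 0: D
Level 1: A, B, F, G, I, J, M
Level 2: C, E, H, K, L, N
H first appears at level 2.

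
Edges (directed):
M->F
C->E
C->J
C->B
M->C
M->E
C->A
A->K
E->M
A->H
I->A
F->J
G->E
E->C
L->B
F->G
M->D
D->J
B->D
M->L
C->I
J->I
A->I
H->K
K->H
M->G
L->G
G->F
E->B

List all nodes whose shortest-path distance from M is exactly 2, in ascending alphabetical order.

A, B, I, J

Level 0: M
Level 1: C, D, E, F, G, L
Level 2: A, B, I, J
Level 3: H, K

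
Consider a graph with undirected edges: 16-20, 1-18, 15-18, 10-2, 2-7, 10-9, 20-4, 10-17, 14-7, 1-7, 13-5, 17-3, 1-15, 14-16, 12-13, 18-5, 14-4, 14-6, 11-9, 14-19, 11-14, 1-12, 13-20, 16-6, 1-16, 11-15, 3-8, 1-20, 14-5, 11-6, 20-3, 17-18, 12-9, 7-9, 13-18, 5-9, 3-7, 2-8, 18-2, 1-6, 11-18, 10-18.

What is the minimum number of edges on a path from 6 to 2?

Level 0: 6
Level 1: 1, 11, 14, 16
Level 2: 4, 5, 7, 9, 12, 15, 18, 19, 20
Level 3: 2, 3, 10, 13, 17
Level 4: 8
2 first appears at level 3.

3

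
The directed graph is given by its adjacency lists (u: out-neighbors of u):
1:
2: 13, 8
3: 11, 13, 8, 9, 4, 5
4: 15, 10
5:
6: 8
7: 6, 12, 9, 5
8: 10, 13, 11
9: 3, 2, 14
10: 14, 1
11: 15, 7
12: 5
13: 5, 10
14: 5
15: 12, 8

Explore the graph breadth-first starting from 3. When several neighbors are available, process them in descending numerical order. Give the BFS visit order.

Visit 3; enqueue 13, 11, 9, 8, 5, 4 → queue [13, 11, 9, 8, 5, 4]
Visit 13; enqueue 10 → queue [11, 9, 8, 5, 4, 10]
Visit 11; enqueue 15, 7 → queue [9, 8, 5, 4, 10, 15, 7]
Visit 9; enqueue 14, 2 → queue [8, 5, 4, 10, 15, 7, 14, 2]
Visit 8 → queue [5, 4, 10, 15, 7, 14, 2]
Visit 5 → queue [4, 10, 15, 7, 14, 2]
Visit 4 → queue [10, 15, 7, 14, 2]
Visit 10; enqueue 1 → queue [15, 7, 14, 2, 1]
Visit 15; enqueue 12 → queue [7, 14, 2, 1, 12]
Visit 7; enqueue 6 → queue [14, 2, 1, 12, 6]
Visit 14 → queue [2, 1, 12, 6]
Visit 2 → queue [1, 12, 6]
Visit 1 → queue [12, 6]
Visit 12 → queue [6]
Visit 6 → queue []

3 → 13 → 11 → 9 → 8 → 5 → 4 → 10 → 15 → 7 → 14 → 2 → 1 → 12 → 6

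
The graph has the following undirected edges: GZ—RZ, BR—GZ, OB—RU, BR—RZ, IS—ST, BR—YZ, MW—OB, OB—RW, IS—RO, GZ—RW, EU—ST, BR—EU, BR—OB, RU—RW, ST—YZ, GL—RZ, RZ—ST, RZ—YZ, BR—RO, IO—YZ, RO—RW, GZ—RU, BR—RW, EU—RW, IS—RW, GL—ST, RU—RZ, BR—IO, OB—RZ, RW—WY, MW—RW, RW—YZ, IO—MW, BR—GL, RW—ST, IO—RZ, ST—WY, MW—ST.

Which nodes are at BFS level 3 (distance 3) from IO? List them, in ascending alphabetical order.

IS, WY

Level 0: IO
Level 1: BR, MW, RZ, YZ
Level 2: EU, GL, GZ, OB, RO, RU, RW, ST
Level 3: IS, WY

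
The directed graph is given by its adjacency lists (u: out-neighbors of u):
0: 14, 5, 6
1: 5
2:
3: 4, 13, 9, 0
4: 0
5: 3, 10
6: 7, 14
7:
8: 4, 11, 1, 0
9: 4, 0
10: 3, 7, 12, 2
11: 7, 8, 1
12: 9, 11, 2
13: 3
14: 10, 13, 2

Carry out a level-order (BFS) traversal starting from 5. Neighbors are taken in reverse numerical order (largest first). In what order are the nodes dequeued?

5 10 3 12 7 2 13 9 4 0 11 14 6 8 1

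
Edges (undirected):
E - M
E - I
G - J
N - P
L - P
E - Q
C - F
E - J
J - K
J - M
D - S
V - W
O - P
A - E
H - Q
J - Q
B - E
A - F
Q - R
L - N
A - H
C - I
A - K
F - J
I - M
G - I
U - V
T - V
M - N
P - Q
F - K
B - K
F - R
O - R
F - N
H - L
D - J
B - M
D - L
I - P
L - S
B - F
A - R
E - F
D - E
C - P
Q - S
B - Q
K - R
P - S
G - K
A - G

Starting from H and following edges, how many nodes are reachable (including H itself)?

BFS from H visits: H, Q, L, A, S, R, P, J, E, B, N, D, K, G, F, O, I, C, M
Reachable nodes: 19 of 23 total.

19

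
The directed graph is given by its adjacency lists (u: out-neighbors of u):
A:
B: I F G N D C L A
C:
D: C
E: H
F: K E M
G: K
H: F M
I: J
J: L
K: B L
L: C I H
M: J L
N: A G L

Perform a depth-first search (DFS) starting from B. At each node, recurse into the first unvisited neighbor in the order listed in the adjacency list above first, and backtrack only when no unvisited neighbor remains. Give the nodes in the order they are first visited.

B I J L C H F K E M G N A D

Visit B
B → I
I → J
J → L
L → C
L → H
H → F
F → K
F → E
F → M
B → G
B → N
N → A
B → D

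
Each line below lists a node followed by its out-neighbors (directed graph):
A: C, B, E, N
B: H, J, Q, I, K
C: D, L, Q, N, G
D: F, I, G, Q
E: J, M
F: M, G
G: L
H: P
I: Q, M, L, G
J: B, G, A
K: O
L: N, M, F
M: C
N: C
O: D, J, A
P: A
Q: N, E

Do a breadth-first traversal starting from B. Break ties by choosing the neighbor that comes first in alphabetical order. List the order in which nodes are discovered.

B, H, I, J, K, Q, P, G, L, M, A, O, E, N, F, C, D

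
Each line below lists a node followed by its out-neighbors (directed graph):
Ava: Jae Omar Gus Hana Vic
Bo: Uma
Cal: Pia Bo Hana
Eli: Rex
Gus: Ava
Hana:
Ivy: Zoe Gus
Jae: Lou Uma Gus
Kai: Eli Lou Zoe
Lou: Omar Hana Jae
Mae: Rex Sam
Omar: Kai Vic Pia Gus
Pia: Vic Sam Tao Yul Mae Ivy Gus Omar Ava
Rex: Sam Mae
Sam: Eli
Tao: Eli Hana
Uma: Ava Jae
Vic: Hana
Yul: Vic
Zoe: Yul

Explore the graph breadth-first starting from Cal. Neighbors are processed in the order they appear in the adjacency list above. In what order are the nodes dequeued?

Cal, Pia, Bo, Hana, Vic, Sam, Tao, Yul, Mae, Ivy, Gus, Omar, Ava, Uma, Eli, Rex, Zoe, Kai, Jae, Lou

Visit Cal; enqueue Pia, Bo, Hana → queue [Pia, Bo, Hana]
Visit Pia; enqueue Vic, Sam, Tao, Yul, Mae, Ivy, Gus, Omar, Ava → queue [Bo, Hana, Vic, Sam, Tao, Yul, Mae, Ivy, Gus, Omar, Ava]
Visit Bo; enqueue Uma → queue [Hana, Vic, Sam, Tao, Yul, Mae, Ivy, Gus, Omar, Ava, Uma]
Visit Hana → queue [Vic, Sam, Tao, Yul, Mae, Ivy, Gus, Omar, Ava, Uma]
Visit Vic → queue [Sam, Tao, Yul, Mae, Ivy, Gus, Omar, Ava, Uma]
Visit Sam; enqueue Eli → queue [Tao, Yul, Mae, Ivy, Gus, Omar, Ava, Uma, Eli]
Visit Tao → queue [Yul, Mae, Ivy, Gus, Omar, Ava, Uma, Eli]
Visit Yul → queue [Mae, Ivy, Gus, Omar, Ava, Uma, Eli]
Visit Mae; enqueue Rex → queue [Ivy, Gus, Omar, Ava, Uma, Eli, Rex]
Visit Ivy; enqueue Zoe → queue [Gus, Omar, Ava, Uma, Eli, Rex, Zoe]
Visit Gus → queue [Omar, Ava, Uma, Eli, Rex, Zoe]
Visit Omar; enqueue Kai → queue [Ava, Uma, Eli, Rex, Zoe, Kai]
Visit Ava; enqueue Jae → queue [Uma, Eli, Rex, Zoe, Kai, Jae]
Visit Uma → queue [Eli, Rex, Zoe, Kai, Jae]
Visit Eli → queue [Rex, Zoe, Kai, Jae]
Visit Rex → queue [Zoe, Kai, Jae]
Visit Zoe → queue [Kai, Jae]
Visit Kai; enqueue Lou → queue [Jae, Lou]
Visit Jae → queue [Lou]
Visit Lou → queue []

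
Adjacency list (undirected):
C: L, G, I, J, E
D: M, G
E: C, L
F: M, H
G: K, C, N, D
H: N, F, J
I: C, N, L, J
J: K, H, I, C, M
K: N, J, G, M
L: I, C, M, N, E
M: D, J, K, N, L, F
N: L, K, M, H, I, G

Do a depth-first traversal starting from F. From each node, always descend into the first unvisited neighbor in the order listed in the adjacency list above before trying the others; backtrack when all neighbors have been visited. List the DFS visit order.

F M D G K N L I C J H E

Visit F
F → M
M → D
D → G
G → K
K → N
N → L
L → I
I → C
C → J
J → H
C → E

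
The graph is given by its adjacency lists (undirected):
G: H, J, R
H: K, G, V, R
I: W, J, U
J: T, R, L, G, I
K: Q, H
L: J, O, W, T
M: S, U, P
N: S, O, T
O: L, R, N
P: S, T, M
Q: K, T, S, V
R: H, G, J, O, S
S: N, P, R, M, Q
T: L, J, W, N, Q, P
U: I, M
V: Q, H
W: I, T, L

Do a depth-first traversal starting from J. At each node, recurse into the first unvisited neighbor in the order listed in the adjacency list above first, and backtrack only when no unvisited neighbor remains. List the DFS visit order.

J T L O R H K Q S N P M U I W V G

Visit J
J → T
T → L
L → O
O → R
R → H
H → K
K → Q
Q → S
S → N
S → P
P → M
M → U
U → I
I → W
Q → V
H → G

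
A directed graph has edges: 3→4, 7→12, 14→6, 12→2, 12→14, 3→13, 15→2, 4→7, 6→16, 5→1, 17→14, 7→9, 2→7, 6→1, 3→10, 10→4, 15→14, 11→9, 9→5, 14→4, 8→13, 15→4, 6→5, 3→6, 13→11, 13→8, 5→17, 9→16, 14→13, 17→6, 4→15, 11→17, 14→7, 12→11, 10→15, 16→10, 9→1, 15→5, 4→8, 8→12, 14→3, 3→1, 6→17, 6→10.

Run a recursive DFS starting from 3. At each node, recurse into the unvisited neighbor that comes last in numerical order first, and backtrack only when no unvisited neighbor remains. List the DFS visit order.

3 → 13 → 11 → 17 → 14 → 7 → 12 → 2 → 9 → 16 → 10 → 15 → 5 → 1 → 4 → 8 → 6

Visit 3
3 → 13
13 → 11
11 → 17
17 → 14
14 → 7
7 → 12
12 → 2
7 → 9
9 → 16
16 → 10
10 → 15
15 → 5
5 → 1
15 → 4
4 → 8
14 → 6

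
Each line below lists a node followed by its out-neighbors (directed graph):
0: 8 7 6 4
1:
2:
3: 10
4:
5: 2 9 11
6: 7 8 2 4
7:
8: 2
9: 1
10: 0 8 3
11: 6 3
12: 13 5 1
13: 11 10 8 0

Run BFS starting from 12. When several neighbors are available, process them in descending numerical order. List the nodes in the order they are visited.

12 13 5 1 11 10 8 0 9 2 6 3 7 4

Visit 12; enqueue 13, 5, 1 → queue [13, 5, 1]
Visit 13; enqueue 11, 10, 8, 0 → queue [5, 1, 11, 10, 8, 0]
Visit 5; enqueue 9, 2 → queue [1, 11, 10, 8, 0, 9, 2]
Visit 1 → queue [11, 10, 8, 0, 9, 2]
Visit 11; enqueue 6, 3 → queue [10, 8, 0, 9, 2, 6, 3]
Visit 10 → queue [8, 0, 9, 2, 6, 3]
Visit 8 → queue [0, 9, 2, 6, 3]
Visit 0; enqueue 7, 4 → queue [9, 2, 6, 3, 7, 4]
Visit 9 → queue [2, 6, 3, 7, 4]
Visit 2 → queue [6, 3, 7, 4]
Visit 6 → queue [3, 7, 4]
Visit 3 → queue [7, 4]
Visit 7 → queue [4]
Visit 4 → queue []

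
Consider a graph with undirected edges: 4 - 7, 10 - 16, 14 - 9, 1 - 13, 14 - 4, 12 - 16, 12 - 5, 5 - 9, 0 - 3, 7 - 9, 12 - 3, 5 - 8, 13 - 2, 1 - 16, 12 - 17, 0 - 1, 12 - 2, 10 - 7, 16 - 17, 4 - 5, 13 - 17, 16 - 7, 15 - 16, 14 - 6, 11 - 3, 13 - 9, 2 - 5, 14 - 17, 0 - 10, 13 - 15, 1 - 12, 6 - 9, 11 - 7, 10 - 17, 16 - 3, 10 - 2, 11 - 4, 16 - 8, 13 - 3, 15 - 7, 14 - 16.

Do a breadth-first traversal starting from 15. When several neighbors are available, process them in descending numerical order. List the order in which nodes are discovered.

Visit 15; enqueue 16, 13, 7 → queue [16, 13, 7]
Visit 16; enqueue 17, 14, 12, 10, 8, 3, 1 → queue [13, 7, 17, 14, 12, 10, 8, 3, 1]
Visit 13; enqueue 9, 2 → queue [7, 17, 14, 12, 10, 8, 3, 1, 9, 2]
Visit 7; enqueue 11, 4 → queue [17, 14, 12, 10, 8, 3, 1, 9, 2, 11, 4]
Visit 17 → queue [14, 12, 10, 8, 3, 1, 9, 2, 11, 4]
Visit 14; enqueue 6 → queue [12, 10, 8, 3, 1, 9, 2, 11, 4, 6]
Visit 12; enqueue 5 → queue [10, 8, 3, 1, 9, 2, 11, 4, 6, 5]
Visit 10; enqueue 0 → queue [8, 3, 1, 9, 2, 11, 4, 6, 5, 0]
Visit 8 → queue [3, 1, 9, 2, 11, 4, 6, 5, 0]
Visit 3 → queue [1, 9, 2, 11, 4, 6, 5, 0]
Visit 1 → queue [9, 2, 11, 4, 6, 5, 0]
Visit 9 → queue [2, 11, 4, 6, 5, 0]
Visit 2 → queue [11, 4, 6, 5, 0]
Visit 11 → queue [4, 6, 5, 0]
Visit 4 → queue [6, 5, 0]
Visit 6 → queue [5, 0]
Visit 5 → queue [0]
Visit 0 → queue []

15 → 16 → 13 → 7 → 17 → 14 → 12 → 10 → 8 → 3 → 1 → 9 → 2 → 11 → 4 → 6 → 5 → 0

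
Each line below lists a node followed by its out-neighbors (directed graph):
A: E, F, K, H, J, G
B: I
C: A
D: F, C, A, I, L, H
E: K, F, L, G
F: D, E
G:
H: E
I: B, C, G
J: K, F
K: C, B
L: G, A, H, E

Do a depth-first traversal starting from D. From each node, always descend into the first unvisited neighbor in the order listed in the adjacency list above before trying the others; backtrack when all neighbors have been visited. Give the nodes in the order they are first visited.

D -> F -> E -> K -> C -> A -> H -> J -> G -> B -> I -> L

Visit D
D → F
F → E
E → K
K → C
C → A
A → H
A → J
A → G
K → B
B → I
E → L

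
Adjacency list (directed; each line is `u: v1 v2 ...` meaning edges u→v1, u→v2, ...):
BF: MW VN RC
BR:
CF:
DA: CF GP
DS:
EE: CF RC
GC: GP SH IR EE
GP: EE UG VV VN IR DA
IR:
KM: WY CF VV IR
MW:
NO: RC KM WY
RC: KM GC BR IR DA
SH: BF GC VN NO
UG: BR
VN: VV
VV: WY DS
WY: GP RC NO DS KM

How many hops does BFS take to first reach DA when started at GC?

Level 0: GC
Level 1: EE, GP, IR, SH
Level 2: BF, CF, DA, NO, RC, UG, VN, VV
Level 3: BR, DS, KM, MW, WY
DA first appears at level 2.

2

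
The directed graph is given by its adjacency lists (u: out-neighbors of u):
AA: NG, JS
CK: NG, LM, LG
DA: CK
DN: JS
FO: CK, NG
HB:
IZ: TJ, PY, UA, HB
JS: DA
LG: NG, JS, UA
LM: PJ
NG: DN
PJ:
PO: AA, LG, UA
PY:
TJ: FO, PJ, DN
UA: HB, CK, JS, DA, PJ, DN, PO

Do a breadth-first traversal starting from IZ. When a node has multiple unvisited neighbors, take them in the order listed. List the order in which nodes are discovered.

Visit IZ; enqueue TJ, PY, UA, HB → queue [TJ, PY, UA, HB]
Visit TJ; enqueue FO, PJ, DN → queue [PY, UA, HB, FO, PJ, DN]
Visit PY → queue [UA, HB, FO, PJ, DN]
Visit UA; enqueue CK, JS, DA, PO → queue [HB, FO, PJ, DN, CK, JS, DA, PO]
Visit HB → queue [FO, PJ, DN, CK, JS, DA, PO]
Visit FO; enqueue NG → queue [PJ, DN, CK, JS, DA, PO, NG]
Visit PJ → queue [DN, CK, JS, DA, PO, NG]
Visit DN → queue [CK, JS, DA, PO, NG]
Visit CK; enqueue LM, LG → queue [JS, DA, PO, NG, LM, LG]
Visit JS → queue [DA, PO, NG, LM, LG]
Visit DA → queue [PO, NG, LM, LG]
Visit PO; enqueue AA → queue [NG, LM, LG, AA]
Visit NG → queue [LM, LG, AA]
Visit LM → queue [LG, AA]
Visit LG → queue [AA]
Visit AA → queue []

IZ -> TJ -> PY -> UA -> HB -> FO -> PJ -> DN -> CK -> JS -> DA -> PO -> NG -> LM -> LG -> AA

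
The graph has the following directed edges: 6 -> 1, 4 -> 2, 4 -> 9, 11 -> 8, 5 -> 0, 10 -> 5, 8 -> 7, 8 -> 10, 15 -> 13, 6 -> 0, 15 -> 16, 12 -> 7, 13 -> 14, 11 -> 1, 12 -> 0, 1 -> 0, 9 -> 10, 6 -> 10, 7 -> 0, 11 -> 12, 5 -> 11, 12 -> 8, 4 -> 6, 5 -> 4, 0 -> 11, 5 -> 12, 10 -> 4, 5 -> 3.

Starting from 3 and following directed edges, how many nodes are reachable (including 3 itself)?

1

BFS from 3 visits: 3
Reachable nodes: 1 of 17 total.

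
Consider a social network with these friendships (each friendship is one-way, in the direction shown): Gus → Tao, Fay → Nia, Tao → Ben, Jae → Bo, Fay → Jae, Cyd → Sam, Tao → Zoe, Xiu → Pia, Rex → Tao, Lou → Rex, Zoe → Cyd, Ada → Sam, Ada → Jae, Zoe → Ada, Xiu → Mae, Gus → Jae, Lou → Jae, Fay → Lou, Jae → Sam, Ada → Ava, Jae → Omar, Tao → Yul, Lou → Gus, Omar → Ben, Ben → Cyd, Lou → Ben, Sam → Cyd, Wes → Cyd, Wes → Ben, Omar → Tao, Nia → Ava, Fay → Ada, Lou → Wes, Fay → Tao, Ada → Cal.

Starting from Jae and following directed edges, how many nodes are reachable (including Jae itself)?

BFS from Jae visits: Jae, Bo, Omar, Sam, Ben, Tao, Cyd, Yul, Zoe, Ada, Ava, Cal
Reachable nodes: 12 of 21 total.

12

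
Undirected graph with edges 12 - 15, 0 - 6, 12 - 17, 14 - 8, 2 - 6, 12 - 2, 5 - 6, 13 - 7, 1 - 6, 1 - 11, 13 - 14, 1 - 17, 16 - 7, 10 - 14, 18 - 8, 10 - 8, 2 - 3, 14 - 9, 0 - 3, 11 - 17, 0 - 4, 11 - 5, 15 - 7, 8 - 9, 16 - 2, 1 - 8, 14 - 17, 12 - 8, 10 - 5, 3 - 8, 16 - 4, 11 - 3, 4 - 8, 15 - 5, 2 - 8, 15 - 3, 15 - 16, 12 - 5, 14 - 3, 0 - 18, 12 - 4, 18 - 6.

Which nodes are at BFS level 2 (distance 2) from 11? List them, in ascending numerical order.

Level 0: 11
Level 1: 1, 3, 5, 17
Level 2: 0, 2, 6, 8, 10, 12, 14, 15
Level 3: 4, 7, 9, 13, 16, 18

0, 2, 6, 8, 10, 12, 14, 15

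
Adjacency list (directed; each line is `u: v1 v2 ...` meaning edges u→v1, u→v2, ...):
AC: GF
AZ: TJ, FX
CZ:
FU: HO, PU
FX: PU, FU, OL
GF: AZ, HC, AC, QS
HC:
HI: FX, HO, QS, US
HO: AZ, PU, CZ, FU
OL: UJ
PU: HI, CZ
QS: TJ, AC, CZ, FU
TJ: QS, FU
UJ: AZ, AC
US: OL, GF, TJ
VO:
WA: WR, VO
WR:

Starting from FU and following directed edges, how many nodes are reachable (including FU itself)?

15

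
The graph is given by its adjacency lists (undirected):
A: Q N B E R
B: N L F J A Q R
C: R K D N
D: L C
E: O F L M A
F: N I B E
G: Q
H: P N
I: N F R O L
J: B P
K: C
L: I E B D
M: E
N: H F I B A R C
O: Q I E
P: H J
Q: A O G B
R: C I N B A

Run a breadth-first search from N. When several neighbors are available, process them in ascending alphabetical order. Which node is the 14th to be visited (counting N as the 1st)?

K

Visit N; enqueue A, B, C, F, H, I, R → queue [A, B, C, F, H, I, R]
Visit A; enqueue E, Q → queue [B, C, F, H, I, R, E, Q]
Visit B; enqueue J, L → queue [C, F, H, I, R, E, Q, J, L]
Visit C; enqueue D, K → queue [F, H, I, R, E, Q, J, L, D, K]
Visit F → queue [H, I, R, E, Q, J, L, D, K]
Visit H; enqueue P → queue [I, R, E, Q, J, L, D, K, P]
Visit I; enqueue O → queue [R, E, Q, J, L, D, K, P, O]
Visit R → queue [E, Q, J, L, D, K, P, O]
Visit E; enqueue M → queue [Q, J, L, D, K, P, O, M]
Visit Q; enqueue G → queue [J, L, D, K, P, O, M, G]
Visit J → queue [L, D, K, P, O, M, G]
Visit L → queue [D, K, P, O, M, G]
Visit D → queue [K, P, O, M, G]
Visit K → queue [P, O, M, G]
Visit P → queue [O, M, G]
Visit O → queue [M, G]
Visit M → queue [G]
Visit G → queue []

Visit order: N, A, B, C, F, H, I, R, E, Q, J, L, D, K, P, O, M, G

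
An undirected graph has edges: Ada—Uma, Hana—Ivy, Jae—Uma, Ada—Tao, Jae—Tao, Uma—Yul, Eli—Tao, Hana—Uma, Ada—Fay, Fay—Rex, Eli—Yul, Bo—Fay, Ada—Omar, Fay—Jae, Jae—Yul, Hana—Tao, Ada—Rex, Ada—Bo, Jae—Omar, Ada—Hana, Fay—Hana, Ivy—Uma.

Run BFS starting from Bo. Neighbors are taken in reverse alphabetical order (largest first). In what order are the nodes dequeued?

Bo, Fay, Ada, Rex, Jae, Hana, Uma, Tao, Omar, Yul, Ivy, Eli

Visit Bo; enqueue Fay, Ada → queue [Fay, Ada]
Visit Fay; enqueue Rex, Jae, Hana → queue [Ada, Rex, Jae, Hana]
Visit Ada; enqueue Uma, Tao, Omar → queue [Rex, Jae, Hana, Uma, Tao, Omar]
Visit Rex → queue [Jae, Hana, Uma, Tao, Omar]
Visit Jae; enqueue Yul → queue [Hana, Uma, Tao, Omar, Yul]
Visit Hana; enqueue Ivy → queue [Uma, Tao, Omar, Yul, Ivy]
Visit Uma → queue [Tao, Omar, Yul, Ivy]
Visit Tao; enqueue Eli → queue [Omar, Yul, Ivy, Eli]
Visit Omar → queue [Yul, Ivy, Eli]
Visit Yul → queue [Ivy, Eli]
Visit Ivy → queue [Eli]
Visit Eli → queue []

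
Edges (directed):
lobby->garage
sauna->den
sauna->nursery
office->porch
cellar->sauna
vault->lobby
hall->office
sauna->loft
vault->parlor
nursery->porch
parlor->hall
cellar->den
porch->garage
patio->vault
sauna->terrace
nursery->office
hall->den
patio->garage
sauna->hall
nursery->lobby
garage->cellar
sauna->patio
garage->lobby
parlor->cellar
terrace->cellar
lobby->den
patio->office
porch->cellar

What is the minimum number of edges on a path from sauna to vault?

Level 0: sauna
Level 1: den, hall, loft, nursery, patio, terrace
Level 2: cellar, garage, lobby, office, porch, vault
Level 3: parlor
vault first appears at level 2.

2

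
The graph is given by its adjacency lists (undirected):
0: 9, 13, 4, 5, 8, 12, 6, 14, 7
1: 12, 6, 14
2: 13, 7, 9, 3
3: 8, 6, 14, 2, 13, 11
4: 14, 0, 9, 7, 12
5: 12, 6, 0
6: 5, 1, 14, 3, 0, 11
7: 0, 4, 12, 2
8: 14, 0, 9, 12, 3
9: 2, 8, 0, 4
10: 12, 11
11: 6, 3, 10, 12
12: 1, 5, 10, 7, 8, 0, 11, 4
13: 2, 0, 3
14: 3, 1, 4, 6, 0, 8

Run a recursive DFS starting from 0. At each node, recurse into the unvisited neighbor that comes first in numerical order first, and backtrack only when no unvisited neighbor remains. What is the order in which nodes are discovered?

0 → 4 → 7 → 2 → 3 → 6 → 1 → 12 → 5 → 8 → 9 → 14 → 10 → 11 → 13

Visit 0
0 → 4
4 → 7
7 → 2
2 → 3
3 → 6
6 → 1
1 → 12
12 → 5
12 → 8
8 → 9
8 → 14
12 → 10
10 → 11
3 → 13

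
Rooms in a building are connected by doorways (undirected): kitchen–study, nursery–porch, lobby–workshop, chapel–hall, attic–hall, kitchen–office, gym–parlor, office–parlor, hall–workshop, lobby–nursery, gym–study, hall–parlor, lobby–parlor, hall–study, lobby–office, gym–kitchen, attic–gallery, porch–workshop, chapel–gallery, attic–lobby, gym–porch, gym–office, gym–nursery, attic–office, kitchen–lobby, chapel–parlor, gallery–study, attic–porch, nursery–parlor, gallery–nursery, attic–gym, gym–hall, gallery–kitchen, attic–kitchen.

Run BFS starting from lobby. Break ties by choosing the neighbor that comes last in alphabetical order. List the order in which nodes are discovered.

lobby, workshop, parlor, office, nursery, kitchen, attic, porch, hall, gym, chapel, gallery, study

Visit lobby; enqueue workshop, parlor, office, nursery, kitchen, attic → queue [workshop, parlor, office, nursery, kitchen, attic]
Visit workshop; enqueue porch, hall → queue [parlor, office, nursery, kitchen, attic, porch, hall]
Visit parlor; enqueue gym, chapel → queue [office, nursery, kitchen, attic, porch, hall, gym, chapel]
Visit office → queue [nursery, kitchen, attic, porch, hall, gym, chapel]
Visit nursery; enqueue gallery → queue [kitchen, attic, porch, hall, gym, chapel, gallery]
Visit kitchen; enqueue study → queue [attic, porch, hall, gym, chapel, gallery, study]
Visit attic → queue [porch, hall, gym, chapel, gallery, study]
Visit porch → queue [hall, gym, chapel, gallery, study]
Visit hall → queue [gym, chapel, gallery, study]
Visit gym → queue [chapel, gallery, study]
Visit chapel → queue [gallery, study]
Visit gallery → queue [study]
Visit study → queue []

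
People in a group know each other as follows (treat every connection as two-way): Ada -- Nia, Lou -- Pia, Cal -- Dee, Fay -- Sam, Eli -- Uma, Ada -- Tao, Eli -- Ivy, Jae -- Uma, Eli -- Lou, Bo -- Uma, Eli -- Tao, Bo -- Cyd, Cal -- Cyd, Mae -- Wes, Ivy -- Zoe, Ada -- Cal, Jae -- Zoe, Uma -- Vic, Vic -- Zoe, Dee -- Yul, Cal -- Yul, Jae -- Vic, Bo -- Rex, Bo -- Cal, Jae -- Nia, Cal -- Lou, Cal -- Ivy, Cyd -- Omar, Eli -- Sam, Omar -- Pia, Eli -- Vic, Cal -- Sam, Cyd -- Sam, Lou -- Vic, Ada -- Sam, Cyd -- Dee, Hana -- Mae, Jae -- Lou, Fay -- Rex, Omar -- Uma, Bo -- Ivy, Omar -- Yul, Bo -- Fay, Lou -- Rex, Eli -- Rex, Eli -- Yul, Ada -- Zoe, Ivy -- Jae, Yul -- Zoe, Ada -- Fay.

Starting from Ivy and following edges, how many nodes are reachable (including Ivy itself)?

20

BFS from Ivy visits: Ivy, Bo, Cal, Eli, Jae, Zoe, Cyd, Fay, Rex, Uma, Ada, Dee, Lou, Sam, Yul, Tao, Vic, Nia, Omar, Pia
Reachable nodes: 20 of 23 total.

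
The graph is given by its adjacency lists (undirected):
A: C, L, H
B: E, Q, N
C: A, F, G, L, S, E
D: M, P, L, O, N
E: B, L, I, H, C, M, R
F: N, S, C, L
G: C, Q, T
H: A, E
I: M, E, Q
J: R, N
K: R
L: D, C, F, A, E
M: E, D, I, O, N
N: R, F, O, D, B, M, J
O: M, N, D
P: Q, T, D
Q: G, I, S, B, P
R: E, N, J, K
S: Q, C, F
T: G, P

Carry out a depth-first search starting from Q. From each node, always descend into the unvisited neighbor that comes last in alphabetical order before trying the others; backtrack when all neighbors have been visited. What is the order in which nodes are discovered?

Q → S → F → N → R → K → J → E → M → O → D → P → T → G → C → L → A → H → I → B

Visit Q
Q → S
S → F
F → N
N → R
R → K
R → J
R → E
E → M
M → O
O → D
D → P
P → T
T → G
G → C
C → L
L → A
A → H
M → I
E → B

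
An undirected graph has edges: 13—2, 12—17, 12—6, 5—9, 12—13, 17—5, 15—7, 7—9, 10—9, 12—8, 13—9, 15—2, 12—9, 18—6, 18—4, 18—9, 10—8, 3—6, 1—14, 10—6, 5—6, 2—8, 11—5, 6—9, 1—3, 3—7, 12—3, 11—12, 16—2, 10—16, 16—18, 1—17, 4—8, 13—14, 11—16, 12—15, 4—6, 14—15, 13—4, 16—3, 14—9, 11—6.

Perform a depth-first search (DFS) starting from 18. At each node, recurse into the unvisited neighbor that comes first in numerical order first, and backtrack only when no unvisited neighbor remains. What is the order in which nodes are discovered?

18 → 4 → 6 → 3 → 1 → 14 → 9 → 5 → 11 → 12 → 8 → 2 → 13 → 15 → 7 → 16 → 10 → 17

Visit 18
18 → 4
4 → 6
6 → 3
3 → 1
1 → 14
14 → 9
9 → 5
5 → 11
11 → 12
12 → 8
8 → 2
2 → 13
2 → 15
15 → 7
2 → 16
16 → 10
12 → 17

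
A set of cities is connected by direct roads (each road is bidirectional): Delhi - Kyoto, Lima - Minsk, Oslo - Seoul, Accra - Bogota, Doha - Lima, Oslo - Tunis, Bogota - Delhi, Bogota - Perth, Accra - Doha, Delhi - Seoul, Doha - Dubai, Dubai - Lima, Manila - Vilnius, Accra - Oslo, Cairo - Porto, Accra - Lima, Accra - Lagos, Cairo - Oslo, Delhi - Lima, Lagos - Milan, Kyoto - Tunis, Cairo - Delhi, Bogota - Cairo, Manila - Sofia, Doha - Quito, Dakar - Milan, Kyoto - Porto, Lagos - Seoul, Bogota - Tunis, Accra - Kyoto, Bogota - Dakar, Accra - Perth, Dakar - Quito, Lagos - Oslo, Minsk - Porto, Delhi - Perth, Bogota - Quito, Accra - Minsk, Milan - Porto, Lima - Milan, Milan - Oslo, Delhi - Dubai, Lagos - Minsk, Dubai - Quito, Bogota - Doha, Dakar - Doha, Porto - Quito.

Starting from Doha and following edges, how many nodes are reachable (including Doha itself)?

BFS from Doha visits: Doha, Accra, Bogota, Dakar, Dubai, Lima, Quito, Kyoto, Lagos, Minsk, Oslo, Perth, Cairo, Delhi, Tunis, Milan, Porto, Seoul
Reachable nodes: 18 of 21 total.

18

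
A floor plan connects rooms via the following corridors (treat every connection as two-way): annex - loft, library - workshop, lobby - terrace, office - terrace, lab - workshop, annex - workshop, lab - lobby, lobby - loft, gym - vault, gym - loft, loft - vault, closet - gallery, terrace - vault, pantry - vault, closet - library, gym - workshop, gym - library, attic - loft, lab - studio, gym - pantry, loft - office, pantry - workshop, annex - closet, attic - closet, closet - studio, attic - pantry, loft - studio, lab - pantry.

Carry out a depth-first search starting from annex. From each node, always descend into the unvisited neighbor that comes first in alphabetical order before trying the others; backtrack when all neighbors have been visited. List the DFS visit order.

annex -> closet -> attic -> loft -> gym -> library -> workshop -> lab -> lobby -> terrace -> office -> vault -> pantry -> studio -> gallery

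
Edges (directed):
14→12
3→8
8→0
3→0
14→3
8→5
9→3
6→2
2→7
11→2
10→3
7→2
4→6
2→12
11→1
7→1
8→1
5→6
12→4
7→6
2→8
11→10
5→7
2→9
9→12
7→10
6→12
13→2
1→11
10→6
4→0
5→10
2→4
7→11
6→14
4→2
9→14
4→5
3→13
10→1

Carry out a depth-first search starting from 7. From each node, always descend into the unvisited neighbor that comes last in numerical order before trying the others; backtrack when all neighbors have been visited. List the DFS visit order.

Visit 7
7 → 11
11 → 10
10 → 6
6 → 14
14 → 12
12 → 4
4 → 5
4 → 2
2 → 9
9 → 3
3 → 13
3 → 8
8 → 1
8 → 0

7 → 11 → 10 → 6 → 14 → 12 → 4 → 5 → 2 → 9 → 3 → 13 → 8 → 1 → 0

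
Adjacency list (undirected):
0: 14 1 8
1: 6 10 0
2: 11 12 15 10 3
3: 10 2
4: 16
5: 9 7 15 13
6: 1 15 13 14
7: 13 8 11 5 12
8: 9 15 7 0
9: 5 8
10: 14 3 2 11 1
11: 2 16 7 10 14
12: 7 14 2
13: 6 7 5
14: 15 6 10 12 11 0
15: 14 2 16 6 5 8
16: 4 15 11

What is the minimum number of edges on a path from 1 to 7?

3

Level 0: 1
Level 1: 0, 6, 10
Level 2: 2, 3, 8, 11, 13, 14, 15
Level 3: 5, 7, 9, 12, 16
Level 4: 4
7 first appears at level 3.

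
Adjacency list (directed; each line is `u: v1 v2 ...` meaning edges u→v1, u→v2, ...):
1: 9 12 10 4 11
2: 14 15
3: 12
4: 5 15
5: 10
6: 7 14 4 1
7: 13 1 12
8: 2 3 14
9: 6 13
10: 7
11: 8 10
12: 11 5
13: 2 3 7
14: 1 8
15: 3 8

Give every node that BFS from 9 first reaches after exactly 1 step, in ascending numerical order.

Level 0: 9
Level 1: 6, 13
Level 2: 1, 2, 3, 4, 7, 14
Level 3: 5, 8, 10, 11, 12, 15

6, 13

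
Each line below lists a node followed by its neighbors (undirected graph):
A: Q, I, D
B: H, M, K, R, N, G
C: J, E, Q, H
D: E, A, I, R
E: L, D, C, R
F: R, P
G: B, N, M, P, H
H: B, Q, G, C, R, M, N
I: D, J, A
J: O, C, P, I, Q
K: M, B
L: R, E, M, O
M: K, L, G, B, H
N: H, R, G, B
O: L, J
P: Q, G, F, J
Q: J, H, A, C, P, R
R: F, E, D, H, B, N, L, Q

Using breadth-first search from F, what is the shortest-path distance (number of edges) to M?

Level 0: F
Level 1: P, R
Level 2: B, D, E, G, H, J, L, N, Q
Level 3: A, C, I, K, M, O
M first appears at level 3.

3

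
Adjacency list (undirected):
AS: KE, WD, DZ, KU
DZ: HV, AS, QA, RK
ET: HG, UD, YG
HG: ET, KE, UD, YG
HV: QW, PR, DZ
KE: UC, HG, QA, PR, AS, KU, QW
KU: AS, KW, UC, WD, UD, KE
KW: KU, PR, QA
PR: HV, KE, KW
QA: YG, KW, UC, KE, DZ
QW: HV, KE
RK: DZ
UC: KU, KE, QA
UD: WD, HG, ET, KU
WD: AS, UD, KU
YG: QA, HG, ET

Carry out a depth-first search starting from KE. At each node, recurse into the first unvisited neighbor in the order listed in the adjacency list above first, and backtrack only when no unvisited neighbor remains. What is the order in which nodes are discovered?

Visit KE
KE → UC
UC → KU
KU → AS
AS → WD
WD → UD
UD → HG
HG → ET
ET → YG
YG → QA
QA → KW
KW → PR
PR → HV
HV → QW
HV → DZ
DZ → RK

KE UC KU AS WD UD HG ET YG QA KW PR HV QW DZ RK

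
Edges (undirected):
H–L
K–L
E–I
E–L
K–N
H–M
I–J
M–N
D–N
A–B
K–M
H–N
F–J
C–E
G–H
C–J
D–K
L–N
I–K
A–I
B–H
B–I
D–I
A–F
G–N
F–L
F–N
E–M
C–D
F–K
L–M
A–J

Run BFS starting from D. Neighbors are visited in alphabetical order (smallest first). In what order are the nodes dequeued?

Visit D; enqueue C, I, K, N → queue [C, I, K, N]
Visit C; enqueue E, J → queue [I, K, N, E, J]
Visit I; enqueue A, B → queue [K, N, E, J, A, B]
Visit K; enqueue F, L, M → queue [N, E, J, A, B, F, L, M]
Visit N; enqueue G, H → queue [E, J, A, B, F, L, M, G, H]
Visit E → queue [J, A, B, F, L, M, G, H]
Visit J → queue [A, B, F, L, M, G, H]
Visit A → queue [B, F, L, M, G, H]
Visit B → queue [F, L, M, G, H]
Visit F → queue [L, M, G, H]
Visit L → queue [M, G, H]
Visit M → queue [G, H]
Visit G → queue [H]
Visit H → queue []

D -> C -> I -> K -> N -> E -> J -> A -> B -> F -> L -> M -> G -> H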